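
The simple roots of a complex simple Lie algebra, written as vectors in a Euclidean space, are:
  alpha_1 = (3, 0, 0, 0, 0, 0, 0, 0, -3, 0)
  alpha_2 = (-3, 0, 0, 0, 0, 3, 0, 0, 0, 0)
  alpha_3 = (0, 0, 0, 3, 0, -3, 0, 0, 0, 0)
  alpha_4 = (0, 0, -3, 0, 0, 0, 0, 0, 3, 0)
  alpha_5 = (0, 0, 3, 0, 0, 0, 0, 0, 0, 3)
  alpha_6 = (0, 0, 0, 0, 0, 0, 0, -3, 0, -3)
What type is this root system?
A_6

Compute the Cartan integers a_ij = 2(alpha_i, alpha_j)/(alpha_j, alpha_j); the resulting 6x6 Cartan matrix is
[[2, -1, 0, -1, 0, 0], [-1, 2, -1, 0, 0, 0], [0, -1, 2, 0, 0, 0], [-1, 0, 0, 2, -1, 0], [0, 0, 0, -1, 2, -1], [0, 0, 0, 0, -1, 2]].
All simple roots have the same length, so the diagram is simply laced. The associated Dynkin diagram is a chain of 6 nodes with single edges (A_6), so the type is A_6 (the algebra sl(7)).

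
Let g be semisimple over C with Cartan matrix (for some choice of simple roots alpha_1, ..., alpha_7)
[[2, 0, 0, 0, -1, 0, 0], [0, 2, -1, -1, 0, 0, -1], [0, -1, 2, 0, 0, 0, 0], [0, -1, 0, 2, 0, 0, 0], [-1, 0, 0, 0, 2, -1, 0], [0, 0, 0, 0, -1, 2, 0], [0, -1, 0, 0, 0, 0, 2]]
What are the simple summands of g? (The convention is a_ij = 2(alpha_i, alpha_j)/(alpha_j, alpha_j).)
The diagram associated to this matrix has two connected components: the simple roots {alpha_1, alpha_5, alpha_6} form a chain of 3 nodes with single edges (A_3), and {alpha_2, alpha_3, alpha_4, alpha_7} form a chain of 2 nodes with a fork of two nodes at one end (D_4). A semisimple Lie algebra decomposes uniquely as the direct sum of simple ideals, one per connected component of its Dynkin diagram, so g ≅ A_3 ⊕ D_4 (dimension 15 + 28 = 43).

type A_3 + type D_4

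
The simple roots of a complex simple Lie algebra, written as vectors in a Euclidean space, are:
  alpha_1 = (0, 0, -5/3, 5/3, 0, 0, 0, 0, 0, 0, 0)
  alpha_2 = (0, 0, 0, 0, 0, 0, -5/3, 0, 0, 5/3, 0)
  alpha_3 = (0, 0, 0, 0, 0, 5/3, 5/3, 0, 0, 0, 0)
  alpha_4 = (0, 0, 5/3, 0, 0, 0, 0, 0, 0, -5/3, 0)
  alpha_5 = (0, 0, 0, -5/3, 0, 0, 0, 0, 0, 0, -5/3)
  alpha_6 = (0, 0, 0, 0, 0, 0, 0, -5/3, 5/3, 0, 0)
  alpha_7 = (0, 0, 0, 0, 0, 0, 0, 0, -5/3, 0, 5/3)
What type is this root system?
Compute the Cartan integers a_ij = 2(alpha_i, alpha_j)/(alpha_j, alpha_j); the resulting 7x7 Cartan matrix is
[[2, 0, 0, -1, -1, 0, 0], [0, 2, -1, -1, 0, 0, 0], [0, -1, 2, 0, 0, 0, 0], [-1, -1, 0, 2, 0, 0, 0], [-1, 0, 0, 0, 2, 0, -1], [0, 0, 0, 0, 0, 2, -1], [0, 0, 0, 0, -1, -1, 2]].
All simple roots have the same length, so the diagram is simply laced. The associated Dynkin diagram is a chain of 7 nodes with single edges (A_7), so the type is A_7 (the algebra sl(8)).

A_7 (sl(8))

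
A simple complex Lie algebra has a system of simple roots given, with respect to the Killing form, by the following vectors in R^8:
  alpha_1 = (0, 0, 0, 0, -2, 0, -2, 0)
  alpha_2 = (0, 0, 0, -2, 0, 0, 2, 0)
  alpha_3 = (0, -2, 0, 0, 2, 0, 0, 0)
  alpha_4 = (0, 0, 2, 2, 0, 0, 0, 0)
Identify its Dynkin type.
A_4 (sl(5))

Compute the Cartan integers a_ij = 2(alpha_i, alpha_j)/(alpha_j, alpha_j); the resulting 4x4 Cartan matrix is
[[2, -1, -1, 0], [-1, 2, 0, -1], [-1, 0, 2, 0], [0, -1, 0, 2]].
All simple roots have the same length, so the diagram is simply laced. The associated Dynkin diagram is a chain of 4 nodes with single edges (A_4), so the type is A_4 (the algebra sl(5)).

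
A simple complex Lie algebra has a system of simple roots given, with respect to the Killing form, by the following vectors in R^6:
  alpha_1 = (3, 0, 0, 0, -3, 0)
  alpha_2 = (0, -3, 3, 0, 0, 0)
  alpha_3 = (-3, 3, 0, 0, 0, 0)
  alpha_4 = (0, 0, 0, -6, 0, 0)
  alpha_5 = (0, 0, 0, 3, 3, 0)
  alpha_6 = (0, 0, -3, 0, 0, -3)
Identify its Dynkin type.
C6

Compute the Cartan integers a_ij = 2(alpha_i, alpha_j)/(alpha_j, alpha_j); the resulting 6x6 Cartan matrix is
[[2, 0, -1, 0, -1, 0], [0, 2, -1, 0, 0, -1], [-1, -1, 2, 0, 0, 0], [0, 0, 0, 2, -2, 0], [-1, 0, 0, -1, 2, 0], [0, -1, 0, 0, 0, 2]].
The roots have two lengths (squared-length ratio 2:1); the short ones are alpha_{1,2,3,5,6}. The associated Dynkin diagram is a chain of 6 nodes with a double edge at one end; the terminal node there is the unique long simple root (C_6), so the type is C_6 (the algebra sp(12)).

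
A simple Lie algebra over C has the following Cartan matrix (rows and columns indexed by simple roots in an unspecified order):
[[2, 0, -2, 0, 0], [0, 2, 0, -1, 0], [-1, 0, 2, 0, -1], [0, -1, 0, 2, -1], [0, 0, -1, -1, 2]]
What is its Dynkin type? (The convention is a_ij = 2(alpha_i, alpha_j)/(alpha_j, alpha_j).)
C_5

The matrix has rank 5 with 2's on the diagonal. Reading the off-diagonal entries as Dynkin edges (a single edge where a_ij = a_ji = -1; a double or triple edge where a_ij * a_ji = 2 or 3), the diagram is a chain of 5 nodes with a double edge at one end; the terminal node there is the unique long simple root (C_5). One simple-root ordering that puts it in standard form is (alpha_2, alpha_4, alpha_5, alpha_3, alpha_1). So the algebra is type C_5, i.e. sp(10).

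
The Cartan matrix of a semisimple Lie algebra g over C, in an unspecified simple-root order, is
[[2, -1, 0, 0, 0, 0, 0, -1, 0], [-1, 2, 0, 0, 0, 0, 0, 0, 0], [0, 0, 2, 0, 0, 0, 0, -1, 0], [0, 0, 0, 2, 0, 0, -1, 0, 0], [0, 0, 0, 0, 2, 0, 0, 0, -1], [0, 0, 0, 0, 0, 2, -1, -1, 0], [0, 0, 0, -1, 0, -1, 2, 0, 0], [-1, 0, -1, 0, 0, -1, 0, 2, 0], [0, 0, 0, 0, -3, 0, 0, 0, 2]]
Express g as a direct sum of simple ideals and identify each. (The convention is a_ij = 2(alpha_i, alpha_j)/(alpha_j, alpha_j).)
The diagram associated to this matrix has two connected components: the simple roots {alpha_1, alpha_2, alpha_3, alpha_4, alpha_6, alpha_7, alpha_8} form a chain of 6 nodes with one extra node attached to the third node from one end (E_7), and {alpha_5, alpha_9} form two nodes joined by a triple edge (G_2). A semisimple Lie algebra decomposes uniquely as the direct sum of simple ideals, one per connected component of its Dynkin diagram, so g ≅ E_7 ⊕ G_2 (dimension 133 + 14 = 147).

E_7 ⊕ G_2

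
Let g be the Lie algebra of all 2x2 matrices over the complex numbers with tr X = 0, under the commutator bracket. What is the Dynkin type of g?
A_1 (sl(2))

This is sl(2), which has dimension 2^2 - 1 = 3 and rank 2 - 1 = 1 (a Cartan subalgebra is the diagonal traceless matrices). In the classification of classical Lie algebras, the special linear algebra sl(n+1) has type A_n; here n = 1, so the Dynkin diagram is a chain of 1 nodes with single edges (A_1). Hence the type is A_1.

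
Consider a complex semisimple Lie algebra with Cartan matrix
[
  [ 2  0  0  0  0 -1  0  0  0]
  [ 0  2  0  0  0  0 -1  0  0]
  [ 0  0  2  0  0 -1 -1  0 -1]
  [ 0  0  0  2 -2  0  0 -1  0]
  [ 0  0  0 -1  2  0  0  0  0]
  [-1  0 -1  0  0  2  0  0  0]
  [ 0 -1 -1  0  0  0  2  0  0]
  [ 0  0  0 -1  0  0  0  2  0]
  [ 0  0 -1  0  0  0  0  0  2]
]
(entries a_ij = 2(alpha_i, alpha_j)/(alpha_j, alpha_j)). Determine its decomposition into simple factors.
The diagram associated to this matrix has two connected components: the simple roots {alpha_4, alpha_5, alpha_8} form a chain of 3 nodes with a double edge at one end; the terminal node there is the unique short simple root (B_3), and {alpha_1, alpha_2, alpha_3, alpha_6, alpha_7, alpha_9} form a chain of 5 nodes with one extra node attached to the third node from one end (E_6). A semisimple Lie algebra decomposes uniquely as the direct sum of simple ideals, one per connected component of its Dynkin diagram, so g ≅ B_3 ⊕ E_6 (dimension 21 + 78 = 99).

B3 ⊕ E6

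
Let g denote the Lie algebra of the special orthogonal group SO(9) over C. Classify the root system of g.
B_4 (so(9))

This is so(9) with 9 odd, which has dimension 9(9-1)/2 = 36 and rank (9-1)/2 = 4. In the classification of classical Lie algebras, the orthogonal algebra so(2n+1) in an odd number of variables has type B_n; here n = 4, so the Dynkin diagram is a chain of 4 nodes with a double edge at one end; the terminal node there is the unique short simple root (B_4). Hence the type is B_4.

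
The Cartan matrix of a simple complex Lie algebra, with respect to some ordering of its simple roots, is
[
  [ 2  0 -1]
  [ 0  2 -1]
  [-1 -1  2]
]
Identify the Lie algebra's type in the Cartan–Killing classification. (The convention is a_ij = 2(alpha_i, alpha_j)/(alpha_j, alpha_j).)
The matrix has rank 3 with 2's on the diagonal. Reading the off-diagonal entries as Dynkin edges (a single edge where a_ij = a_ji = -1; a double or triple edge where a_ij * a_ji = 2 or 3), the diagram is a chain of 3 nodes with single edges (A_3). One simple-root ordering that puts it in standard form is (alpha_1, alpha_3, alpha_2). So the algebra is type A_3, i.e. sl(4).

A3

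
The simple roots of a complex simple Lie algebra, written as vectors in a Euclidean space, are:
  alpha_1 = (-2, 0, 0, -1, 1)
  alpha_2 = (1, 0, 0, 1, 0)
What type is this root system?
Compute the Cartan integers a_ij = 2(alpha_i, alpha_j)/(alpha_j, alpha_j); the resulting 2x2 Cartan matrix is
[[2, -3], [-1, 2]].
The roots have two lengths (squared-length ratio 3:1); the short ones are alpha_{2}. The associated Dynkin diagram is two nodes joined by a triple edge (G_2), so the type is G_2.

G_2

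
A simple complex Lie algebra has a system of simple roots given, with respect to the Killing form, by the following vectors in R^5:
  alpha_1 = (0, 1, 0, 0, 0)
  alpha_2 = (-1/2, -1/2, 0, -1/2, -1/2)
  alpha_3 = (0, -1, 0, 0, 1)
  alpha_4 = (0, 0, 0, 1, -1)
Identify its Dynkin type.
F_4

Compute the Cartan integers a_ij = 2(alpha_i, alpha_j)/(alpha_j, alpha_j); the resulting 4x4 Cartan matrix is
[[2, -1, -1, 0], [-1, 2, 0, 0], [-2, 0, 2, -1], [0, 0, -1, 2]].
The roots have two lengths (squared-length ratio 2:1); the short ones are alpha_{1,2}. The associated Dynkin diagram is a chain of 4 nodes with a double edge between the middle two (F_4), so the type is F_4.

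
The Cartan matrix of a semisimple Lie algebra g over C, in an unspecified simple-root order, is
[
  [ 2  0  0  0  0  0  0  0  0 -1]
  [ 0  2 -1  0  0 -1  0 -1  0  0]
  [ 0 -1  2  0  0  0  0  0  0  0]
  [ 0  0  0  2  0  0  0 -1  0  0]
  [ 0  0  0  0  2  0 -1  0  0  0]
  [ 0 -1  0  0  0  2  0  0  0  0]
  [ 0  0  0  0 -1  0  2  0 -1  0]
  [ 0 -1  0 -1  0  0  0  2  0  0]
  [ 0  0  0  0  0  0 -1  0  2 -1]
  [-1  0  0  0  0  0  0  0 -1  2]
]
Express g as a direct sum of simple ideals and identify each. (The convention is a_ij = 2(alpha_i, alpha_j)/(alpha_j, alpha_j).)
A_5 (sl(6)) + D_5 (so(10))

The diagram associated to this matrix has two connected components: the simple roots {alpha_1, alpha_5, alpha_7, alpha_9, alpha_10} form a chain of 5 nodes with single edges (A_5), and {alpha_2, alpha_3, alpha_4, alpha_6, alpha_8} form a chain of 3 nodes with a fork of two nodes at one end (D_5). A semisimple Lie algebra decomposes uniquely as the direct sum of simple ideals, one per connected component of its Dynkin diagram, so g ≅ A_5 ⊕ D_5 (dimension 35 + 45 = 80).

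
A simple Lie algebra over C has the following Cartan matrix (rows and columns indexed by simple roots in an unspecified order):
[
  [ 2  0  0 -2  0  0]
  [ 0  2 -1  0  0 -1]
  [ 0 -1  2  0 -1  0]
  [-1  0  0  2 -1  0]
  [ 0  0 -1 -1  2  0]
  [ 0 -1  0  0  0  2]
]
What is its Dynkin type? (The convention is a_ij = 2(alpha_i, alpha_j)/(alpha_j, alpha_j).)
type C_6

The matrix has rank 6 with 2's on the diagonal. Reading the off-diagonal entries as Dynkin edges (a single edge where a_ij = a_ji = -1; a double or triple edge where a_ij * a_ji = 2 or 3), the diagram is a chain of 6 nodes with a double edge at one end; the terminal node there is the unique long simple root (C_6). One simple-root ordering that puts it in standard form is (alpha_6, alpha_2, alpha_3, alpha_5, alpha_4, alpha_1). So the algebra is type C_6, i.e. sp(12).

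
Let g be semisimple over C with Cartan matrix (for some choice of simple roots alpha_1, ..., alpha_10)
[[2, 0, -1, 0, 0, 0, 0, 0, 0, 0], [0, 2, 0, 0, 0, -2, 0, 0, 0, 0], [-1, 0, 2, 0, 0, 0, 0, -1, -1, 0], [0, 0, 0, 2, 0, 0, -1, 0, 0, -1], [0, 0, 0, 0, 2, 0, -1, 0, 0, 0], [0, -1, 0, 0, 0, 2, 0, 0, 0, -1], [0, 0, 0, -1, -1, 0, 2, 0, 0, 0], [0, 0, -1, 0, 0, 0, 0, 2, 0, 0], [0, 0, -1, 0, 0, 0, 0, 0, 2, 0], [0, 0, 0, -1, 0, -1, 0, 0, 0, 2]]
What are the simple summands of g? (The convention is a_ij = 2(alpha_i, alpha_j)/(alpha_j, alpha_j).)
C6 ⊕ D4

The diagram associated to this matrix has two connected components: the simple roots {alpha_2, alpha_4, alpha_5, alpha_6, alpha_7, alpha_10} form a chain of 6 nodes with a double edge at one end; the terminal node there is the unique long simple root (C_6), and {alpha_1, alpha_3, alpha_8, alpha_9} form a chain of 2 nodes with a fork of two nodes at one end (D_4). A semisimple Lie algebra decomposes uniquely as the direct sum of simple ideals, one per connected component of its Dynkin diagram, so g ≅ C_6 ⊕ D_4 (dimension 78 + 28 = 106).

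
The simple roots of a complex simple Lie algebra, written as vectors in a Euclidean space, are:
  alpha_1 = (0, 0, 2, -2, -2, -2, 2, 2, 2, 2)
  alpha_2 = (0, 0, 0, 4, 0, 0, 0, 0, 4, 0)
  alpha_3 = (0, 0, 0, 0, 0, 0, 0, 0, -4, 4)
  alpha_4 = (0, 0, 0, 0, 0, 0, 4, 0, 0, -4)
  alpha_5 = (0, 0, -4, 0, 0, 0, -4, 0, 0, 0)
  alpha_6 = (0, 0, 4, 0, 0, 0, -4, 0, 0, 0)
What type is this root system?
E6

Compute the Cartan integers a_ij = 2(alpha_i, alpha_j)/(alpha_j, alpha_j); the resulting 6x6 Cartan matrix is
[[2, 0, 0, 0, -1, 0], [0, 2, -1, 0, 0, 0], [0, -1, 2, -1, 0, 0], [0, 0, -1, 2, -1, -1], [-1, 0, 0, -1, 2, 0], [0, 0, 0, -1, 0, 2]].
All simple roots have the same length, so the diagram is simply laced. The associated Dynkin diagram is a chain of 5 nodes with one extra node attached to the third node from one end (E_6), so the type is E_6.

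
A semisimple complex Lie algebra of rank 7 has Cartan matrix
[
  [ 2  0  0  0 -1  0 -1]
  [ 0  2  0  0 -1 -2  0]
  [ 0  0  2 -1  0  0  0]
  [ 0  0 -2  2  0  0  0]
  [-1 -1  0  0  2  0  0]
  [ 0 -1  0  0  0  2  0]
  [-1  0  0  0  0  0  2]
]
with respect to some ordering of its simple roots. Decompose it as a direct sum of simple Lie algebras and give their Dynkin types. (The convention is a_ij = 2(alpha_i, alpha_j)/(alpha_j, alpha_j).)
B2 ⊕ B5

The diagram associated to this matrix has two connected components: the simple roots {alpha_3, alpha_4} form a chain of 2 nodes with a double edge at one end; the terminal node there is the unique short simple root (B_2), and {alpha_1, alpha_2, alpha_5, alpha_6, alpha_7} form a chain of 5 nodes with a double edge at one end; the terminal node there is the unique short simple root (B_5). A semisimple Lie algebra decomposes uniquely as the direct sum of simple ideals, one per connected component of its Dynkin diagram, so g ≅ B_2 ⊕ B_5 (dimension 10 + 55 = 65).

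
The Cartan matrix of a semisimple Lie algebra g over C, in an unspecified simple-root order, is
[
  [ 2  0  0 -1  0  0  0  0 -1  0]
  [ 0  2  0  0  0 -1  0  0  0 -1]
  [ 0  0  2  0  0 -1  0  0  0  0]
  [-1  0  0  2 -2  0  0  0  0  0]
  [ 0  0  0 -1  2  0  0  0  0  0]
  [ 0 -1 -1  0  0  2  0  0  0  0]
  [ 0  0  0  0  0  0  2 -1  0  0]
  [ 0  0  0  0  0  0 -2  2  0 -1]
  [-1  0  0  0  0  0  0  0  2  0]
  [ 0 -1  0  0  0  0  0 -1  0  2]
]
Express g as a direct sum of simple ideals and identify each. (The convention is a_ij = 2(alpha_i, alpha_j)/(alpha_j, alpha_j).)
The diagram associated to this matrix has two connected components: the simple roots {alpha_1, alpha_4, alpha_5, alpha_9} form a chain of 4 nodes with a double edge at one end; the terminal node there is the unique short simple root (B_4), and {alpha_2, alpha_3, alpha_6, alpha_7, alpha_8, alpha_10} form a chain of 6 nodes with a double edge at one end; the terminal node there is the unique short simple root (B_6). A semisimple Lie algebra decomposes uniquely as the direct sum of simple ideals, one per connected component of its Dynkin diagram, so g ≅ B_4 ⊕ B_6 (dimension 36 + 78 = 114).

B_4 ⊕ B_6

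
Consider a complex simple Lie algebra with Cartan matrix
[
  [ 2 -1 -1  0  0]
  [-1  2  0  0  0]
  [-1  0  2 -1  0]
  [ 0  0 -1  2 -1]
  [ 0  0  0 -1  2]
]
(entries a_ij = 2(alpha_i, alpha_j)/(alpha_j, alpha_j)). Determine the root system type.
A_5

The matrix has rank 5 with 2's on the diagonal. Reading the off-diagonal entries as Dynkin edges (a single edge where a_ij = a_ji = -1; a double or triple edge where a_ij * a_ji = 2 or 3), the diagram is a chain of 5 nodes with single edges (A_5). One simple-root ordering that puts it in standard form is (alpha_2, alpha_1, alpha_3, alpha_4, alpha_5). So the algebra is type A_5, i.e. sl(6).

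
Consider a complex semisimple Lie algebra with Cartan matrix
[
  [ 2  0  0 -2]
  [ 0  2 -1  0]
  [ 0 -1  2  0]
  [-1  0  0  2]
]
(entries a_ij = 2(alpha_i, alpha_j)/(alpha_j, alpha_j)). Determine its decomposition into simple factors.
A_2 (sl(3)) + B_2 (so(5))

The diagram associated to this matrix has two connected components: the simple roots {alpha_2, alpha_3} form a chain of 2 nodes with single edges (A_2), and {alpha_1, alpha_4} form a chain of 2 nodes with a double edge at one end; the terminal node there is the unique short simple root (B_2). A semisimple Lie algebra decomposes uniquely as the direct sum of simple ideals, one per connected component of its Dynkin diagram, so g ≅ A_2 ⊕ B_2 (dimension 8 + 10 = 18).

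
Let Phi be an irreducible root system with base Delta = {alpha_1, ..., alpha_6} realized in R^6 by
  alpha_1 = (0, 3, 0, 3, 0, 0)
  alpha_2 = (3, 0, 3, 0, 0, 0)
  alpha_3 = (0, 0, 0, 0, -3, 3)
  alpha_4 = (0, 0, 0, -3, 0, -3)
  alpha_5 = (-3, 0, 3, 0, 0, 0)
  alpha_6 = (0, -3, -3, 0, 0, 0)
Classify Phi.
Compute the Cartan integers a_ij = 2(alpha_i, alpha_j)/(alpha_j, alpha_j); the resulting 6x6 Cartan matrix is
[[2, 0, 0, -1, 0, -1], [0, 2, 0, 0, 0, -1], [0, 0, 2, -1, 0, 0], [-1, 0, -1, 2, 0, 0], [0, 0, 0, 0, 2, -1], [-1, -1, 0, 0, -1, 2]].
All simple roots have the same length, so the diagram is simply laced. The associated Dynkin diagram is a chain of 4 nodes with a fork of two nodes at one end (D_6), so the type is D_6 (the algebra so(12)).

D_6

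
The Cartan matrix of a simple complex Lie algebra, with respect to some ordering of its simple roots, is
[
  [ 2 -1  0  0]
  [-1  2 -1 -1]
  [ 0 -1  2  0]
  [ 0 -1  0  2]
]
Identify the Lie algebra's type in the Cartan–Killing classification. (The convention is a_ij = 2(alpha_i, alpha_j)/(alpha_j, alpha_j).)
D_4

The matrix has rank 4 with 2's on the diagonal. Reading the off-diagonal entries as Dynkin edges (a single edge where a_ij = a_ji = -1; a double or triple edge where a_ij * a_ji = 2 or 3), the diagram is a chain of 2 nodes with a fork of two nodes at one end (D_4). One simple-root ordering that puts it in standard form is (alpha_1, alpha_2, alpha_3, alpha_4). So the algebra is type D_4, i.e. so(8).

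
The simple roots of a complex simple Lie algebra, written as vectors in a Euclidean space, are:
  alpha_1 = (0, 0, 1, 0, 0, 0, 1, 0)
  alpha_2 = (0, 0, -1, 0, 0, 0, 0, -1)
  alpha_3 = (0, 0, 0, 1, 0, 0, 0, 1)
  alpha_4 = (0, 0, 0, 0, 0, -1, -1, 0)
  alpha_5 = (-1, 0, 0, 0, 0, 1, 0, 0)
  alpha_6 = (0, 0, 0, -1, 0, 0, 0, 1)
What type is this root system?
D_6 (so(12))

Compute the Cartan integers a_ij = 2(alpha_i, alpha_j)/(alpha_j, alpha_j); the resulting 6x6 Cartan matrix is
[[2, -1, 0, -1, 0, 0], [-1, 2, -1, 0, 0, -1], [0, -1, 2, 0, 0, 0], [-1, 0, 0, 2, -1, 0], [0, 0, 0, -1, 2, 0], [0, -1, 0, 0, 0, 2]].
All simple roots have the same length, so the diagram is simply laced. The associated Dynkin diagram is a chain of 4 nodes with a fork of two nodes at one end (D_6), so the type is D_6 (the algebra so(12)).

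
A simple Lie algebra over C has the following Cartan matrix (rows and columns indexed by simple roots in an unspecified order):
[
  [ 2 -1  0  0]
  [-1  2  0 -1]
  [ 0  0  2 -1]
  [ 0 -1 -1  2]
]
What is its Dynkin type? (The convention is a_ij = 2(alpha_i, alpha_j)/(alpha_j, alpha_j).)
A_4

The matrix has rank 4 with 2's on the diagonal. Reading the off-diagonal entries as Dynkin edges (a single edge where a_ij = a_ji = -1; a double or triple edge where a_ij * a_ji = 2 or 3), the diagram is a chain of 4 nodes with single edges (A_4). One simple-root ordering that puts it in standard form is (alpha_1, alpha_2, alpha_4, alpha_3). So the algebra is type A_4, i.e. sl(5).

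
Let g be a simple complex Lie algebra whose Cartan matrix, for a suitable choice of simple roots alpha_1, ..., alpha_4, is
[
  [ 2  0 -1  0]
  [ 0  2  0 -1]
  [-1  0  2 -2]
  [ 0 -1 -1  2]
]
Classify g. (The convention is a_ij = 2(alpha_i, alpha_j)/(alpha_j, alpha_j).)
type F_4

The matrix has rank 4 with 2's on the diagonal. Reading the off-diagonal entries as Dynkin edges (a single edge where a_ij = a_ji = -1; a double or triple edge where a_ij * a_ji = 2 or 3), the diagram is a chain of 4 nodes with a double edge between the middle two (F_4). One simple-root ordering that puts it in standard form is (alpha_1, alpha_3, alpha_4, alpha_2). So the algebra is type F_4.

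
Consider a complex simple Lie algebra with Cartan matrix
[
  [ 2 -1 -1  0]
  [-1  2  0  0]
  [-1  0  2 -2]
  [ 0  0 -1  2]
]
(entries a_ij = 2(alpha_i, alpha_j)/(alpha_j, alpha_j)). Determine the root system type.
B_4 (so(9))

The matrix has rank 4 with 2's on the diagonal. Reading the off-diagonal entries as Dynkin edges (a single edge where a_ij = a_ji = -1; a double or triple edge where a_ij * a_ji = 2 or 3), the diagram is a chain of 4 nodes with a double edge at one end; the terminal node there is the unique short simple root (B_4). One simple-root ordering that puts it in standard form is (alpha_2, alpha_1, alpha_3, alpha_4). So the algebra is type B_4, i.e. so(9).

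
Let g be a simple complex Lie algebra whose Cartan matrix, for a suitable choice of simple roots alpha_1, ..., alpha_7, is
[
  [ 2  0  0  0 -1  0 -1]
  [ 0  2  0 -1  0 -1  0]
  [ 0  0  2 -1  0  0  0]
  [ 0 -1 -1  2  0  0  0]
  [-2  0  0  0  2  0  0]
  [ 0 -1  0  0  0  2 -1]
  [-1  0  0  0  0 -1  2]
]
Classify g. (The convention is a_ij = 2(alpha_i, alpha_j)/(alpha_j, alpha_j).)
C_7

The matrix has rank 7 with 2's on the diagonal. Reading the off-diagonal entries as Dynkin edges (a single edge where a_ij = a_ji = -1; a double or triple edge where a_ij * a_ji = 2 or 3), the diagram is a chain of 7 nodes with a double edge at one end; the terminal node there is the unique long simple root (C_7). One simple-root ordering that puts it in standard form is (alpha_3, alpha_4, alpha_2, alpha_6, alpha_7, alpha_1, alpha_5). So the algebra is type C_7, i.e. sp(14).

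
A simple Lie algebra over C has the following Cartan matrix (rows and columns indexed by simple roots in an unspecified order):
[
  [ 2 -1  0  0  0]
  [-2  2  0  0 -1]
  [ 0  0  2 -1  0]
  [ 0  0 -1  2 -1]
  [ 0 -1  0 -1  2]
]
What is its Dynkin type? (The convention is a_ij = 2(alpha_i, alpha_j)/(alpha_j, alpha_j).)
B_5

The matrix has rank 5 with 2's on the diagonal. Reading the off-diagonal entries as Dynkin edges (a single edge where a_ij = a_ji = -1; a double or triple edge where a_ij * a_ji = 2 or 3), the diagram is a chain of 5 nodes with a double edge at one end; the terminal node there is the unique short simple root (B_5). One simple-root ordering that puts it in standard form is (alpha_3, alpha_4, alpha_5, alpha_2, alpha_1). So the algebra is type B_5, i.e. so(11).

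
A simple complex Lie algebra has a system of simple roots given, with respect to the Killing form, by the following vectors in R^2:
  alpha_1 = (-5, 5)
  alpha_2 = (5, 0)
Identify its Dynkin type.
Compute the Cartan integers a_ij = 2(alpha_i, alpha_j)/(alpha_j, alpha_j); the resulting 2x2 Cartan matrix is
[[2, -2], [-1, 2]].
The roots have two lengths (squared-length ratio 2:1); the short ones are alpha_{2}. The associated Dynkin diagram is a chain of 2 nodes with a double edge at one end; the terminal node there is the unique short simple root (B_2), so the type is B_2 (the algebra so(5)).

B_2 (so(5))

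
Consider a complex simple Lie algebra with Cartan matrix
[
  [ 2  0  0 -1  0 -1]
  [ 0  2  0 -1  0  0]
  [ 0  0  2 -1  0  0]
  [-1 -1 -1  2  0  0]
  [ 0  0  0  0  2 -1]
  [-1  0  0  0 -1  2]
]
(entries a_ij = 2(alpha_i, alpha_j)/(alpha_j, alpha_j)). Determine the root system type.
D_6

The matrix has rank 6 with 2's on the diagonal. Reading the off-diagonal entries as Dynkin edges (a single edge where a_ij = a_ji = -1; a double or triple edge where a_ij * a_ji = 2 or 3), the diagram is a chain of 4 nodes with a fork of two nodes at one end (D_6). One simple-root ordering that puts it in standard form is (alpha_5, alpha_6, alpha_1, alpha_4, alpha_2, alpha_3). So the algebra is type D_6, i.e. so(12).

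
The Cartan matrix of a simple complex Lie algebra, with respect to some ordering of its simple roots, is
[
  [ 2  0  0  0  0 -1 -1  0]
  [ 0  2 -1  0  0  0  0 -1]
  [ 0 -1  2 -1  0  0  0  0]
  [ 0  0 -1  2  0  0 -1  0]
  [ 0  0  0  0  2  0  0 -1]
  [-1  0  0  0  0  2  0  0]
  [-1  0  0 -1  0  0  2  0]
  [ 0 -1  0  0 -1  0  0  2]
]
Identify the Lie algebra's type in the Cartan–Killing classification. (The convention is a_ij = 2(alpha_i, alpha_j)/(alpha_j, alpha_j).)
The matrix has rank 8 with 2's on the diagonal. Reading the off-diagonal entries as Dynkin edges (a single edge where a_ij = a_ji = -1; a double or triple edge where a_ij * a_ji = 2 or 3), the diagram is a chain of 8 nodes with single edges (A_8). One simple-root ordering that puts it in standard form is (alpha_5, alpha_8, alpha_2, alpha_3, alpha_4, alpha_7, alpha_1, alpha_6). So the algebra is type A_8, i.e. sl(9).

A8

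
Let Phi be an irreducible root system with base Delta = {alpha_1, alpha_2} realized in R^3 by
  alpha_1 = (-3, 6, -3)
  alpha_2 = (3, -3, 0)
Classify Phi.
Compute the Cartan integers a_ij = 2(alpha_i, alpha_j)/(alpha_j, alpha_j); the resulting 2x2 Cartan matrix is
[[2, -3], [-1, 2]].
The roots have two lengths (squared-length ratio 3:1); the short ones are alpha_{2}. The associated Dynkin diagram is two nodes joined by a triple edge (G_2), so the type is G_2.

G2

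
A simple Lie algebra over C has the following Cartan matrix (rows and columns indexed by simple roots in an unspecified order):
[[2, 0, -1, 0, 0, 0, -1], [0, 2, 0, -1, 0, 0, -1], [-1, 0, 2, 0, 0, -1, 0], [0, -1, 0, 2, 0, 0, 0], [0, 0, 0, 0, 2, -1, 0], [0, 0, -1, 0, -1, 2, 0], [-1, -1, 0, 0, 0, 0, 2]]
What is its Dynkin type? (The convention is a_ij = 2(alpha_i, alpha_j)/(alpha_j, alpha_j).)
type A_7

The matrix has rank 7 with 2's on the diagonal. Reading the off-diagonal entries as Dynkin edges (a single edge where a_ij = a_ji = -1; a double or triple edge where a_ij * a_ji = 2 or 3), the diagram is a chain of 7 nodes with single edges (A_7). One simple-root ordering that puts it in standard form is (alpha_5, alpha_6, alpha_3, alpha_1, alpha_7, alpha_2, alpha_4). So the algebra is type A_7, i.e. sl(8).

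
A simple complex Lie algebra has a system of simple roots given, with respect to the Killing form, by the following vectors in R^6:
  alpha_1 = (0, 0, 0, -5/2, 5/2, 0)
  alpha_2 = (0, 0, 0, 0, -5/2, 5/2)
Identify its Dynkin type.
A_2

Compute the Cartan integers a_ij = 2(alpha_i, alpha_j)/(alpha_j, alpha_j); the resulting 2x2 Cartan matrix is
[[2, -1], [-1, 2]].
All simple roots have the same length, so the diagram is simply laced. The associated Dynkin diagram is a chain of 2 nodes with single edges (A_2), so the type is A_2 (the algebra sl(3)).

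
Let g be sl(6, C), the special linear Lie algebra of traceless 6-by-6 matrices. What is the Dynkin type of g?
type A_5

This is sl(6), which has dimension 6^2 - 1 = 35 and rank 6 - 1 = 5 (a Cartan subalgebra is the diagonal traceless matrices). In the classification of classical Lie algebras, the special linear algebra sl(n+1) has type A_n; here n = 5, so the Dynkin diagram is a chain of 5 nodes with single edges (A_5). Hence the type is A_5.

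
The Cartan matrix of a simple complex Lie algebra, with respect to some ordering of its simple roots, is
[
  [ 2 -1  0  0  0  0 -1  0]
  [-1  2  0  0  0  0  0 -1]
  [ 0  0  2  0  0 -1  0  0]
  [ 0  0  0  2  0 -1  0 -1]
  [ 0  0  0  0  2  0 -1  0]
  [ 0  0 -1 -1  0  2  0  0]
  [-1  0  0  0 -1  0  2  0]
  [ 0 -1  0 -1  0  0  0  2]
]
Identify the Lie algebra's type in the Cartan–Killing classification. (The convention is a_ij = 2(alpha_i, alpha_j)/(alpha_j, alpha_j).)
type A_8

The matrix has rank 8 with 2's on the diagonal. Reading the off-diagonal entries as Dynkin edges (a single edge where a_ij = a_ji = -1; a double or triple edge where a_ij * a_ji = 2 or 3), the diagram is a chain of 8 nodes with single edges (A_8). One simple-root ordering that puts it in standard form is (alpha_3, alpha_6, alpha_4, alpha_8, alpha_2, alpha_1, alpha_7, alpha_5). So the algebra is type A_8, i.e. sl(9).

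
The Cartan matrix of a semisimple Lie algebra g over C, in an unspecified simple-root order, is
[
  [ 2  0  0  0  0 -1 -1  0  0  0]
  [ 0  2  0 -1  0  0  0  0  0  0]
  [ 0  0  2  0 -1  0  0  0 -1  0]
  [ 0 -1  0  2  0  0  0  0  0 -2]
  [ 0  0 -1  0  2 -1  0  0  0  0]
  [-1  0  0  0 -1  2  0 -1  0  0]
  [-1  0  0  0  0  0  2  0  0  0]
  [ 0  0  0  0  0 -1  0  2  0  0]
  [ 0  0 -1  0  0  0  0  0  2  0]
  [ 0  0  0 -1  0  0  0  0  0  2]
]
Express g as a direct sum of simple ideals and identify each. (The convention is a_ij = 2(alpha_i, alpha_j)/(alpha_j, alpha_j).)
B_3 (so(7)) ⊕ E_7

The diagram associated to this matrix has two connected components: the simple roots {alpha_2, alpha_4, alpha_10} form a chain of 3 nodes with a double edge at one end; the terminal node there is the unique short simple root (B_3), and {alpha_1, alpha_3, alpha_5, alpha_6, alpha_7, alpha_8, alpha_9} form a chain of 6 nodes with one extra node attached to the third node from one end (E_7). A semisimple Lie algebra decomposes uniquely as the direct sum of simple ideals, one per connected component of its Dynkin diagram, so g ≅ B_3 ⊕ E_7 (dimension 21 + 133 = 154).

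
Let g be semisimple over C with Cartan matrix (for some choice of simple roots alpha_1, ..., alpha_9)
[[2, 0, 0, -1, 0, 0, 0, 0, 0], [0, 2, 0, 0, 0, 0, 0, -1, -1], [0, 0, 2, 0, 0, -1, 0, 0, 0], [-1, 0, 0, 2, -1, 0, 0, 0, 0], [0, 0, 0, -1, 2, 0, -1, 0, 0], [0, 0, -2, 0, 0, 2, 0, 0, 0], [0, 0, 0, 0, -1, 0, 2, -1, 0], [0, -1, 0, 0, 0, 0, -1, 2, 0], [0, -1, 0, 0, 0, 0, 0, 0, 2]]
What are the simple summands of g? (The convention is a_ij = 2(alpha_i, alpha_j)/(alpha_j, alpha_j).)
A_7 ⊕ B_2

The diagram associated to this matrix has two connected components: the simple roots {alpha_1, alpha_2, alpha_4, alpha_5, alpha_7, alpha_8, alpha_9} form a chain of 7 nodes with single edges (A_7), and {alpha_3, alpha_6} form a chain of 2 nodes with a double edge at one end; the terminal node there is the unique short simple root (B_2). A semisimple Lie algebra decomposes uniquely as the direct sum of simple ideals, one per connected component of its Dynkin diagram, so g ≅ A_7 ⊕ B_2 (dimension 63 + 10 = 73).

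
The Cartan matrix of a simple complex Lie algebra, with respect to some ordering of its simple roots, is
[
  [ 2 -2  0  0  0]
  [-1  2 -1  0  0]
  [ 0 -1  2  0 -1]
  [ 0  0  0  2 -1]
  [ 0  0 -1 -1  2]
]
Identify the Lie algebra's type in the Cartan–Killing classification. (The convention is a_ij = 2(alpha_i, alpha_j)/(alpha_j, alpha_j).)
The matrix has rank 5 with 2's on the diagonal. Reading the off-diagonal entries as Dynkin edges (a single edge where a_ij = a_ji = -1; a double or triple edge where a_ij * a_ji = 2 or 3), the diagram is a chain of 5 nodes with a double edge at one end; the terminal node there is the unique long simple root (C_5). One simple-root ordering that puts it in standard form is (alpha_4, alpha_5, alpha_3, alpha_2, alpha_1). So the algebra is type C_5, i.e. sp(10).

C5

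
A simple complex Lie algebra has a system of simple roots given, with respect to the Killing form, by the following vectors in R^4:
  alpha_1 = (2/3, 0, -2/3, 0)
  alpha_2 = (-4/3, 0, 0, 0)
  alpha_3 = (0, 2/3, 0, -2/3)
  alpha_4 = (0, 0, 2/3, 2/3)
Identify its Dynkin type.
type C_4

Compute the Cartan integers a_ij = 2(alpha_i, alpha_j)/(alpha_j, alpha_j); the resulting 4x4 Cartan matrix is
[[2, -1, 0, -1], [-2, 2, 0, 0], [0, 0, 2, -1], [-1, 0, -1, 2]].
The roots have two lengths (squared-length ratio 2:1); the short ones are alpha_{1,3,4}. The associated Dynkin diagram is a chain of 4 nodes with a double edge at one end; the terminal node there is the unique long simple root (C_4), so the type is C_4 (the algebra sp(8)).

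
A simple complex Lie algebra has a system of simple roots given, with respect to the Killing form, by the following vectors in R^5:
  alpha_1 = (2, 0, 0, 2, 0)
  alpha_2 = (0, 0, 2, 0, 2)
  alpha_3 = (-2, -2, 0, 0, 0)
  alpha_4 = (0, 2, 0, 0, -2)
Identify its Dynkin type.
Compute the Cartan integers a_ij = 2(alpha_i, alpha_j)/(alpha_j, alpha_j); the resulting 4x4 Cartan matrix is
[[2, 0, -1, 0], [0, 2, 0, -1], [-1, 0, 2, -1], [0, -1, -1, 2]].
All simple roots have the same length, so the diagram is simply laced. The associated Dynkin diagram is a chain of 4 nodes with single edges (A_4), so the type is A_4 (the algebra sl(5)).

type A_4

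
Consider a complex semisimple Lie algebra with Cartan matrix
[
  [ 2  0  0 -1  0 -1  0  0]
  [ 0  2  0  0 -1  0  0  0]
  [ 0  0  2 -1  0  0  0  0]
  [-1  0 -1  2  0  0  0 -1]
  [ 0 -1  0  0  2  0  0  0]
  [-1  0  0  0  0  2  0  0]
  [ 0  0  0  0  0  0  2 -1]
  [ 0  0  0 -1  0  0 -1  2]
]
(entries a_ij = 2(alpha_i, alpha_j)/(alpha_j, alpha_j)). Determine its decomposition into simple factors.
The diagram associated to this matrix has two connected components: the simple roots {alpha_2, alpha_5} form a chain of 2 nodes with single edges (A_2), and {alpha_1, alpha_3, alpha_4, alpha_6, alpha_7, alpha_8} form a chain of 5 nodes with one extra node attached to the third node from one end (E_6). A semisimple Lie algebra decomposes uniquely as the direct sum of simple ideals, one per connected component of its Dynkin diagram, so g ≅ A_2 ⊕ E_6 (dimension 8 + 78 = 86).

type A_2 ⊕ type E_6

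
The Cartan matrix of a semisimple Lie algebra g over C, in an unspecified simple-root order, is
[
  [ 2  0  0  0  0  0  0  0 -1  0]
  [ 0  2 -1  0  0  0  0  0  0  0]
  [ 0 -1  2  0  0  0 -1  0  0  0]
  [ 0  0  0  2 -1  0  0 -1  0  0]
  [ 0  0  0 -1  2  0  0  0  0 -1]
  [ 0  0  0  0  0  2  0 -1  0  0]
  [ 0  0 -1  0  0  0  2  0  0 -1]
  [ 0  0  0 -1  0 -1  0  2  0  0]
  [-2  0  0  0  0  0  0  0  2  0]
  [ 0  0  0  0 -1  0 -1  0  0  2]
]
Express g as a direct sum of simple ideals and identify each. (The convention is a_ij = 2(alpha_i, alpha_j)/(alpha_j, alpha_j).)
type A_8 + type B_2

The diagram associated to this matrix has two connected components: the simple roots {alpha_2, alpha_3, alpha_4, alpha_5, alpha_6, alpha_7, alpha_8, alpha_10} form a chain of 8 nodes with single edges (A_8), and {alpha_1, alpha_9} form a chain of 2 nodes with a double edge at one end; the terminal node there is the unique short simple root (B_2). A semisimple Lie algebra decomposes uniquely as the direct sum of simple ideals, one per connected component of its Dynkin diagram, so g ≅ A_8 ⊕ B_2 (dimension 80 + 10 = 90).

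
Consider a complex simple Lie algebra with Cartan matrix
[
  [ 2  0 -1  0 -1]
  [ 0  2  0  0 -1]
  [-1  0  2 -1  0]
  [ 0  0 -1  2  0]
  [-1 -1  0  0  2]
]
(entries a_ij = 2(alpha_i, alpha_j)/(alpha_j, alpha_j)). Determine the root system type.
A_5 (sl(6))

The matrix has rank 5 with 2's on the diagonal. Reading the off-diagonal entries as Dynkin edges (a single edge where a_ij = a_ji = -1; a double or triple edge where a_ij * a_ji = 2 or 3), the diagram is a chain of 5 nodes with single edges (A_5). One simple-root ordering that puts it in standard form is (alpha_4, alpha_3, alpha_1, alpha_5, alpha_2). So the algebra is type A_5, i.e. sl(6).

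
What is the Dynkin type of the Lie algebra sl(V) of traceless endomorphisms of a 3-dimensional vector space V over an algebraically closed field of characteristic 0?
This is sl(3), which has dimension 3^2 - 1 = 8 and rank 3 - 1 = 2 (a Cartan subalgebra is the diagonal traceless matrices). In the classification of classical Lie algebras, the special linear algebra sl(n+1) has type A_n; here n = 2, so the Dynkin diagram is a chain of 2 nodes with single edges (A_2). Hence the type is A_2.

A2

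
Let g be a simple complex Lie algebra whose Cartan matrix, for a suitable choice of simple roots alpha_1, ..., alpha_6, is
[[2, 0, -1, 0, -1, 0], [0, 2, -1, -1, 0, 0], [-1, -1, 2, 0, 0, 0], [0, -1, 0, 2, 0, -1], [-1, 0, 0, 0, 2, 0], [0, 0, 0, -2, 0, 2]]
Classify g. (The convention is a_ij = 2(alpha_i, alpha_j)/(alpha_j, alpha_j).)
The matrix has rank 6 with 2's on the diagonal. Reading the off-diagonal entries as Dynkin edges (a single edge where a_ij = a_ji = -1; a double or triple edge where a_ij * a_ji = 2 or 3), the diagram is a chain of 6 nodes with a double edge at one end; the terminal node there is the unique long simple root (C_6). One simple-root ordering that puts it in standard form is (alpha_5, alpha_1, alpha_3, alpha_2, alpha_4, alpha_6). So the algebra is type C_6, i.e. sp(12).

C6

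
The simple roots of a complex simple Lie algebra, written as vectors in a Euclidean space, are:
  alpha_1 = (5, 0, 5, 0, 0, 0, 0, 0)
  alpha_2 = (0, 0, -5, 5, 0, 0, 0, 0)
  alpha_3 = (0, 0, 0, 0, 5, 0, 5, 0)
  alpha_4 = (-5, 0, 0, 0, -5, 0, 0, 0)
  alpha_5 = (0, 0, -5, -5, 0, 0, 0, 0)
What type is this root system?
D5

Compute the Cartan integers a_ij = 2(alpha_i, alpha_j)/(alpha_j, alpha_j); the resulting 5x5 Cartan matrix is
[[2, -1, 0, -1, -1], [-1, 2, 0, 0, 0], [0, 0, 2, -1, 0], [-1, 0, -1, 2, 0], [-1, 0, 0, 0, 2]].
All simple roots have the same length, so the diagram is simply laced. The associated Dynkin diagram is a chain of 3 nodes with a fork of two nodes at one end (D_5), so the type is D_5 (the algebra so(10)).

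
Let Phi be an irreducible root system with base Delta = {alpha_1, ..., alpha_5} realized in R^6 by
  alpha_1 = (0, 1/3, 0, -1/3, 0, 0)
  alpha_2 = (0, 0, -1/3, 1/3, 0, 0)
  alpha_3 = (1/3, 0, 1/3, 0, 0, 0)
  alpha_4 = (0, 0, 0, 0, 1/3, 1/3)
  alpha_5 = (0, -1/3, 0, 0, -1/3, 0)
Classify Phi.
type A_5

Compute the Cartan integers a_ij = 2(alpha_i, alpha_j)/(alpha_j, alpha_j); the resulting 5x5 Cartan matrix is
[[2, -1, 0, 0, -1], [-1, 2, -1, 0, 0], [0, -1, 2, 0, 0], [0, 0, 0, 2, -1], [-1, 0, 0, -1, 2]].
All simple roots have the same length, so the diagram is simply laced. The associated Dynkin diagram is a chain of 5 nodes with single edges (A_5), so the type is A_5 (the algebra sl(6)).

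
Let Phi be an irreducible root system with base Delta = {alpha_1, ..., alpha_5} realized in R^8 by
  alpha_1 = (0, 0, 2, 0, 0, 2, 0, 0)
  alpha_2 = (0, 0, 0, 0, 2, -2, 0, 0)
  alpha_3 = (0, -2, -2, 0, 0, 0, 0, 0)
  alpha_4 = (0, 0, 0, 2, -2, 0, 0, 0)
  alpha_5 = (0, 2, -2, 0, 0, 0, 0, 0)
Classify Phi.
D_5 (so(10))

Compute the Cartan integers a_ij = 2(alpha_i, alpha_j)/(alpha_j, alpha_j); the resulting 5x5 Cartan matrix is
[[2, -1, -1, 0, -1], [-1, 2, 0, -1, 0], [-1, 0, 2, 0, 0], [0, -1, 0, 2, 0], [-1, 0, 0, 0, 2]].
All simple roots have the same length, so the diagram is simply laced. The associated Dynkin diagram is a chain of 3 nodes with a fork of two nodes at one end (D_5), so the type is D_5 (the algebra so(10)).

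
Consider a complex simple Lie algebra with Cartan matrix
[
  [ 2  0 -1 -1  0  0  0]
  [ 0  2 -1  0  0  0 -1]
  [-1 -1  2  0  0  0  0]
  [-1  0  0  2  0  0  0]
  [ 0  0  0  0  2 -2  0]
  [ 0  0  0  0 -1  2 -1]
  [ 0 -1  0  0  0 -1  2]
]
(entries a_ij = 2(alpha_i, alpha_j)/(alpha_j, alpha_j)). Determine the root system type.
C7

The matrix has rank 7 with 2's on the diagonal. Reading the off-diagonal entries as Dynkin edges (a single edge where a_ij = a_ji = -1; a double or triple edge where a_ij * a_ji = 2 or 3), the diagram is a chain of 7 nodes with a double edge at one end; the terminal node there is the unique long simple root (C_7). One simple-root ordering that puts it in standard form is (alpha_4, alpha_1, alpha_3, alpha_2, alpha_7, alpha_6, alpha_5). So the algebra is type C_7, i.e. sp(14).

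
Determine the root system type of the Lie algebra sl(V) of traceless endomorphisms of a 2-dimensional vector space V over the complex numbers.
A1

This is sl(2), which has dimension 2^2 - 1 = 3 and rank 2 - 1 = 1 (a Cartan subalgebra is the diagonal traceless matrices). In the classification of classical Lie algebras, the special linear algebra sl(n+1) has type A_n; here n = 1, so the Dynkin diagram is a chain of 1 nodes with single edges (A_1). Hence the type is A_1.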